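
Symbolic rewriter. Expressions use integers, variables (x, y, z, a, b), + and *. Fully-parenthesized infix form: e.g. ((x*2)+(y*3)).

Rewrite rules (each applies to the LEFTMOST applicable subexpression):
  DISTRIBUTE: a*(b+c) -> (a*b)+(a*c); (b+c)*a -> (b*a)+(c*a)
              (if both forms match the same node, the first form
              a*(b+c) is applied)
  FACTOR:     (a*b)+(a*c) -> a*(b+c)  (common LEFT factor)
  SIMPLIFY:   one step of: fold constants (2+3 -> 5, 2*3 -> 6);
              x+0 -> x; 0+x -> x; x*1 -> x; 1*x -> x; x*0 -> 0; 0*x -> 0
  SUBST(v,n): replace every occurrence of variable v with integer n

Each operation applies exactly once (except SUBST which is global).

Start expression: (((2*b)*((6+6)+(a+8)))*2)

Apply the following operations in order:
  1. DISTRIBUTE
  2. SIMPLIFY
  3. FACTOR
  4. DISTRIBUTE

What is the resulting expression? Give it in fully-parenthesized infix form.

Start: (((2*b)*((6+6)+(a+8)))*2)
Apply DISTRIBUTE at L (target: ((2*b)*((6+6)+(a+8)))): (((2*b)*((6+6)+(a+8)))*2) -> ((((2*b)*(6+6))+((2*b)*(a+8)))*2)
Apply SIMPLIFY at LLR (target: (6+6)): ((((2*b)*(6+6))+((2*b)*(a+8)))*2) -> ((((2*b)*12)+((2*b)*(a+8)))*2)
Apply FACTOR at L (target: (((2*b)*12)+((2*b)*(a+8)))): ((((2*b)*12)+((2*b)*(a+8)))*2) -> (((2*b)*(12+(a+8)))*2)
Apply DISTRIBUTE at L (target: ((2*b)*(12+(a+8)))): (((2*b)*(12+(a+8)))*2) -> ((((2*b)*12)+((2*b)*(a+8)))*2)

Answer: ((((2*b)*12)+((2*b)*(a+8)))*2)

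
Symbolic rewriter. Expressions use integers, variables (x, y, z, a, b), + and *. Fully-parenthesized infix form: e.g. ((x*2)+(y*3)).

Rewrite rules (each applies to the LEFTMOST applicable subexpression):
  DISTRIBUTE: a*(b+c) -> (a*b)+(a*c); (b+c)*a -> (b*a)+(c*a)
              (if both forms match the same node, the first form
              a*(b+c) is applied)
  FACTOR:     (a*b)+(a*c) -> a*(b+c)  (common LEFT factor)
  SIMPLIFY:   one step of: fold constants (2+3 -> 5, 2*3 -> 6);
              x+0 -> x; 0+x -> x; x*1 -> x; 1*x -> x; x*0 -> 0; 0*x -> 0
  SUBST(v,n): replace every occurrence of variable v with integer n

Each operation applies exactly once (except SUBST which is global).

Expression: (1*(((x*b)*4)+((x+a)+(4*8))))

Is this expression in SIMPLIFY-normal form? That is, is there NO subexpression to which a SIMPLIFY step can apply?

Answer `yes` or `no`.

Expression: (1*(((x*b)*4)+((x+a)+(4*8))))
Scanning for simplifiable subexpressions (pre-order)...
  at root: (1*(((x*b)*4)+((x+a)+(4*8)))) (SIMPLIFIABLE)
  at R: (((x*b)*4)+((x+a)+(4*8))) (not simplifiable)
  at RL: ((x*b)*4) (not simplifiable)
  at RLL: (x*b) (not simplifiable)
  at RR: ((x+a)+(4*8)) (not simplifiable)
  at RRL: (x+a) (not simplifiable)
  at RRR: (4*8) (SIMPLIFIABLE)
Found simplifiable subexpr at path root: (1*(((x*b)*4)+((x+a)+(4*8))))
One SIMPLIFY step would give: (((x*b)*4)+((x+a)+(4*8)))
-> NOT in normal form.

Answer: no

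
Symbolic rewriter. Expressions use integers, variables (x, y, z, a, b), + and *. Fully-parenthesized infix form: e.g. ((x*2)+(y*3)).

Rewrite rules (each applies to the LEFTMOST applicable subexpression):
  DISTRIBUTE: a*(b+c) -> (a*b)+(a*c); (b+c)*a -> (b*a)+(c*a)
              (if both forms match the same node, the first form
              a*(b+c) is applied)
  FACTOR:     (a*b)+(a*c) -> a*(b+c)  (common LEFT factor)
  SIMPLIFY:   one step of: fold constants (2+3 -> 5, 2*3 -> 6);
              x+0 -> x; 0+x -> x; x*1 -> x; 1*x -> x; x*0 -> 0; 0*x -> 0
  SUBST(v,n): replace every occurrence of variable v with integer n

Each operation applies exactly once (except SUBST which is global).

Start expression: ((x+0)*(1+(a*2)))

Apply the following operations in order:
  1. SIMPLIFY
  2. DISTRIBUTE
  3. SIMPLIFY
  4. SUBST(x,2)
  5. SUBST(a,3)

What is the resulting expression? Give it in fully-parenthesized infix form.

Start: ((x+0)*(1+(a*2)))
Apply SIMPLIFY at L (target: (x+0)): ((x+0)*(1+(a*2))) -> (x*(1+(a*2)))
Apply DISTRIBUTE at root (target: (x*(1+(a*2)))): (x*(1+(a*2))) -> ((x*1)+(x*(a*2)))
Apply SIMPLIFY at L (target: (x*1)): ((x*1)+(x*(a*2))) -> (x+(x*(a*2)))
Apply SUBST(x,2): (x+(x*(a*2))) -> (2+(2*(a*2)))
Apply SUBST(a,3): (2+(2*(a*2))) -> (2+(2*(3*2)))

Answer: (2+(2*(3*2)))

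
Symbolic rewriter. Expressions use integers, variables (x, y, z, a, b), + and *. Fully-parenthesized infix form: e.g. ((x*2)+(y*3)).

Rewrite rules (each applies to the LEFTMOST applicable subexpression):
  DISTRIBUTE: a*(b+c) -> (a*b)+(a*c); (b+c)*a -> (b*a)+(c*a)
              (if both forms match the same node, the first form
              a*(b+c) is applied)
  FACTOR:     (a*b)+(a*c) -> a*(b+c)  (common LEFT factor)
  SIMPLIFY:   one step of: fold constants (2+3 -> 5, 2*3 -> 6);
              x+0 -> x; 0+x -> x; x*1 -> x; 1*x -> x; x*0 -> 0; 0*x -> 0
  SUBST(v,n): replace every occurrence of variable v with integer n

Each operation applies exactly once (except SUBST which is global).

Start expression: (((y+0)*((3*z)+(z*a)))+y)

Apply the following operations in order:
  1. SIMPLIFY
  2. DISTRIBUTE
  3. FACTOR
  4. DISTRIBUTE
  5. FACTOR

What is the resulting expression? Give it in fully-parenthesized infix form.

Answer: ((y*((3*z)+(z*a)))+y)

Derivation:
Start: (((y+0)*((3*z)+(z*a)))+y)
Apply SIMPLIFY at LL (target: (y+0)): (((y+0)*((3*z)+(z*a)))+y) -> ((y*((3*z)+(z*a)))+y)
Apply DISTRIBUTE at L (target: (y*((3*z)+(z*a)))): ((y*((3*z)+(z*a)))+y) -> (((y*(3*z))+(y*(z*a)))+y)
Apply FACTOR at L (target: ((y*(3*z))+(y*(z*a)))): (((y*(3*z))+(y*(z*a)))+y) -> ((y*((3*z)+(z*a)))+y)
Apply DISTRIBUTE at L (target: (y*((3*z)+(z*a)))): ((y*((3*z)+(z*a)))+y) -> (((y*(3*z))+(y*(z*a)))+y)
Apply FACTOR at L (target: ((y*(3*z))+(y*(z*a)))): (((y*(3*z))+(y*(z*a)))+y) -> ((y*((3*z)+(z*a)))+y)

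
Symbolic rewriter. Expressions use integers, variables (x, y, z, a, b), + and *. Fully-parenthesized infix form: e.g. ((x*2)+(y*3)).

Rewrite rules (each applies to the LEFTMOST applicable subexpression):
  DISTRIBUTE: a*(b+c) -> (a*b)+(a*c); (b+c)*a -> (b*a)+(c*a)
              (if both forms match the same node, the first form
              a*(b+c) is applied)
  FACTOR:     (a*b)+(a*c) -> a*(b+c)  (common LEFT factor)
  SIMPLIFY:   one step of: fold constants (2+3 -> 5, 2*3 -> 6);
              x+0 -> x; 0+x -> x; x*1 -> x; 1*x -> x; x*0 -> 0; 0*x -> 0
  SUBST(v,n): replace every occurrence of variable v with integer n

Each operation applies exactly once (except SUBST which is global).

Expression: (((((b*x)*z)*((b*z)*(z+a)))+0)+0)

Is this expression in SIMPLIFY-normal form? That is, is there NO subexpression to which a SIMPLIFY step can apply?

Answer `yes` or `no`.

Expression: (((((b*x)*z)*((b*z)*(z+a)))+0)+0)
Scanning for simplifiable subexpressions (pre-order)...
  at root: (((((b*x)*z)*((b*z)*(z+a)))+0)+0) (SIMPLIFIABLE)
  at L: ((((b*x)*z)*((b*z)*(z+a)))+0) (SIMPLIFIABLE)
  at LL: (((b*x)*z)*((b*z)*(z+a))) (not simplifiable)
  at LLL: ((b*x)*z) (not simplifiable)
  at LLLL: (b*x) (not simplifiable)
  at LLR: ((b*z)*(z+a)) (not simplifiable)
  at LLRL: (b*z) (not simplifiable)
  at LLRR: (z+a) (not simplifiable)
Found simplifiable subexpr at path root: (((((b*x)*z)*((b*z)*(z+a)))+0)+0)
One SIMPLIFY step would give: ((((b*x)*z)*((b*z)*(z+a)))+0)
-> NOT in normal form.

Answer: no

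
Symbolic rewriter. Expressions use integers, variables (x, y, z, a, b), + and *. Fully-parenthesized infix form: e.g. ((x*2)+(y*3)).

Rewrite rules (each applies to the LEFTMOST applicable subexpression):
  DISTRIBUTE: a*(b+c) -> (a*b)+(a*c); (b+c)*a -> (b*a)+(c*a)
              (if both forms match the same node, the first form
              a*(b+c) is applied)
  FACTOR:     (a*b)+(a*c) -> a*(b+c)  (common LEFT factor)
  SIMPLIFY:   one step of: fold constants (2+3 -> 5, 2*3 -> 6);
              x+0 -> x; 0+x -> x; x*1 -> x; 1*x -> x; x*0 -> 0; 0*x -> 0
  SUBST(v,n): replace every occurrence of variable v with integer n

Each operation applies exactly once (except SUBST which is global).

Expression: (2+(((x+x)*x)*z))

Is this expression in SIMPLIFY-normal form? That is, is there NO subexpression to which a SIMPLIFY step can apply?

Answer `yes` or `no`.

Expression: (2+(((x+x)*x)*z))
Scanning for simplifiable subexpressions (pre-order)...
  at root: (2+(((x+x)*x)*z)) (not simplifiable)
  at R: (((x+x)*x)*z) (not simplifiable)
  at RL: ((x+x)*x) (not simplifiable)
  at RLL: (x+x) (not simplifiable)
Result: no simplifiable subexpression found -> normal form.

Answer: yes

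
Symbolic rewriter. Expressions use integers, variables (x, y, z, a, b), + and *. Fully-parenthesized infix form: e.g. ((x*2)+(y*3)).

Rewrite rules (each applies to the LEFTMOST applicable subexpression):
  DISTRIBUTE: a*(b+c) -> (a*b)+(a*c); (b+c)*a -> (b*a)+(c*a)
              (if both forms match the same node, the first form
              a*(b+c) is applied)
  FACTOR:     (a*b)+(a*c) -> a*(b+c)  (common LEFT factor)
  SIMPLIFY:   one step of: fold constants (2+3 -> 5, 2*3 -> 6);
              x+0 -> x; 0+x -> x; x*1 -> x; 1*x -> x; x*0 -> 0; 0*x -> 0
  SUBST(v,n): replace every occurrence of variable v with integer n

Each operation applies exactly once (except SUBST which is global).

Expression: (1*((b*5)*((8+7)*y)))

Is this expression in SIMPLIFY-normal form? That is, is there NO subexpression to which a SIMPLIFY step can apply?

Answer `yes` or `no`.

Answer: no

Derivation:
Expression: (1*((b*5)*((8+7)*y)))
Scanning for simplifiable subexpressions (pre-order)...
  at root: (1*((b*5)*((8+7)*y))) (SIMPLIFIABLE)
  at R: ((b*5)*((8+7)*y)) (not simplifiable)
  at RL: (b*5) (not simplifiable)
  at RR: ((8+7)*y) (not simplifiable)
  at RRL: (8+7) (SIMPLIFIABLE)
Found simplifiable subexpr at path root: (1*((b*5)*((8+7)*y)))
One SIMPLIFY step would give: ((b*5)*((8+7)*y))
-> NOT in normal form.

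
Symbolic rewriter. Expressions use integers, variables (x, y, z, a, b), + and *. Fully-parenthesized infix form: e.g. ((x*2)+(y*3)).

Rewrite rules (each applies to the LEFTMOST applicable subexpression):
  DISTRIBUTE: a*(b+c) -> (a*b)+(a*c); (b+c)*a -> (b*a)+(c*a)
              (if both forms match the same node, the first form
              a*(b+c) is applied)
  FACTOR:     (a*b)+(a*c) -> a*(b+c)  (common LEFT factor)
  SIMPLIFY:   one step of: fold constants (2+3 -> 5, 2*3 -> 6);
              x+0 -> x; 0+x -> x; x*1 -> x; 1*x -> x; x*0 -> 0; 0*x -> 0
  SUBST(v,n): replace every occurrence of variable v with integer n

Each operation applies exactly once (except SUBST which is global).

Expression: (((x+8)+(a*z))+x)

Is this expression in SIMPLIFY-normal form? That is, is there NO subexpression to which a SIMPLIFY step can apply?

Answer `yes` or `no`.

Expression: (((x+8)+(a*z))+x)
Scanning for simplifiable subexpressions (pre-order)...
  at root: (((x+8)+(a*z))+x) (not simplifiable)
  at L: ((x+8)+(a*z)) (not simplifiable)
  at LL: (x+8) (not simplifiable)
  at LR: (a*z) (not simplifiable)
Result: no simplifiable subexpression found -> normal form.

Answer: yes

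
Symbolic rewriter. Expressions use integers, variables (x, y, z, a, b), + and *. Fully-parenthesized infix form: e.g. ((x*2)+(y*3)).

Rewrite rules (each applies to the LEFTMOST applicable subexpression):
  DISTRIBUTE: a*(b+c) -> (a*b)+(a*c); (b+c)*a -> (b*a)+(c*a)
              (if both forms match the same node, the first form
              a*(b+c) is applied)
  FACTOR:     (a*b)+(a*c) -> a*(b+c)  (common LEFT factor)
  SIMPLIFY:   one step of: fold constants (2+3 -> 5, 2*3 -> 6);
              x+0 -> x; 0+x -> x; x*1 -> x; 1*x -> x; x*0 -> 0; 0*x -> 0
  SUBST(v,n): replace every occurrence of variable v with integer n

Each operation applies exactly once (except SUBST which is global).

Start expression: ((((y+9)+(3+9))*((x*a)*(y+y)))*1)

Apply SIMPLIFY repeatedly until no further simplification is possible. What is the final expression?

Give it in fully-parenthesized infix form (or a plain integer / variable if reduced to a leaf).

Answer: (((y+9)+12)*((x*a)*(y+y)))

Derivation:
Start: ((((y+9)+(3+9))*((x*a)*(y+y)))*1)
Step 1: at root: ((((y+9)+(3+9))*((x*a)*(y+y)))*1) -> (((y+9)+(3+9))*((x*a)*(y+y))); overall: ((((y+9)+(3+9))*((x*a)*(y+y)))*1) -> (((y+9)+(3+9))*((x*a)*(y+y)))
Step 2: at LR: (3+9) -> 12; overall: (((y+9)+(3+9))*((x*a)*(y+y))) -> (((y+9)+12)*((x*a)*(y+y)))
Fixed point: (((y+9)+12)*((x*a)*(y+y)))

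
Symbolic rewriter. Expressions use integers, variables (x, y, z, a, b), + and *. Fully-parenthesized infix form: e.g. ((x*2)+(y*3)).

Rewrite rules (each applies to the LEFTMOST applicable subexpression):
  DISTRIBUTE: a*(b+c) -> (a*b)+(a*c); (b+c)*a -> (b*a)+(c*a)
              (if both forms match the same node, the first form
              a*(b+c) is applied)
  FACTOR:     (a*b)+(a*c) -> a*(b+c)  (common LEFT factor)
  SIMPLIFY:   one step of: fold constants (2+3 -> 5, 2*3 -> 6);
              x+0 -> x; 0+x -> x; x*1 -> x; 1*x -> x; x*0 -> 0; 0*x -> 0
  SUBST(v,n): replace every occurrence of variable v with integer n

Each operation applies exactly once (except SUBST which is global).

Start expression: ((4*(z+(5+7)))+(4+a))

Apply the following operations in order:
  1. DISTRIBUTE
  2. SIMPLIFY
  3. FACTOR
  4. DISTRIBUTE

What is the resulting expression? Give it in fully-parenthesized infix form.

Answer: (((4*z)+(4*12))+(4+a))

Derivation:
Start: ((4*(z+(5+7)))+(4+a))
Apply DISTRIBUTE at L (target: (4*(z+(5+7)))): ((4*(z+(5+7)))+(4+a)) -> (((4*z)+(4*(5+7)))+(4+a))
Apply SIMPLIFY at LRR (target: (5+7)): (((4*z)+(4*(5+7)))+(4+a)) -> (((4*z)+(4*12))+(4+a))
Apply FACTOR at L (target: ((4*z)+(4*12))): (((4*z)+(4*12))+(4+a)) -> ((4*(z+12))+(4+a))
Apply DISTRIBUTE at L (target: (4*(z+12))): ((4*(z+12))+(4+a)) -> (((4*z)+(4*12))+(4+a))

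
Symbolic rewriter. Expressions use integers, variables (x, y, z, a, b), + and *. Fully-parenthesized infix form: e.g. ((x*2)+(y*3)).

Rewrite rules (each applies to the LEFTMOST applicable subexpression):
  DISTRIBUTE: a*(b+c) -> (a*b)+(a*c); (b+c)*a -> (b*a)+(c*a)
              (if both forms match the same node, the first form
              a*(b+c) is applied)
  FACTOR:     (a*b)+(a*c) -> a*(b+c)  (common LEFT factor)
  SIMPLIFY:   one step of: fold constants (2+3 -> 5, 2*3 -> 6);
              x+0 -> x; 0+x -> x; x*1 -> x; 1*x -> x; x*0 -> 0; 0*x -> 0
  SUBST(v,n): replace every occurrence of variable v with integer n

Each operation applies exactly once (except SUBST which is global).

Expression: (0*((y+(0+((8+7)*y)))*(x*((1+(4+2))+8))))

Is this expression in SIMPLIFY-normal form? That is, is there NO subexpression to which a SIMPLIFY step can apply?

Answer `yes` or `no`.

Expression: (0*((y+(0+((8+7)*y)))*(x*((1+(4+2))+8))))
Scanning for simplifiable subexpressions (pre-order)...
  at root: (0*((y+(0+((8+7)*y)))*(x*((1+(4+2))+8)))) (SIMPLIFIABLE)
  at R: ((y+(0+((8+7)*y)))*(x*((1+(4+2))+8))) (not simplifiable)
  at RL: (y+(0+((8+7)*y))) (not simplifiable)
  at RLR: (0+((8+7)*y)) (SIMPLIFIABLE)
  at RLRR: ((8+7)*y) (not simplifiable)
  at RLRRL: (8+7) (SIMPLIFIABLE)
  at RR: (x*((1+(4+2))+8)) (not simplifiable)
  at RRR: ((1+(4+2))+8) (not simplifiable)
  at RRRL: (1+(4+2)) (not simplifiable)
  at RRRLR: (4+2) (SIMPLIFIABLE)
Found simplifiable subexpr at path root: (0*((y+(0+((8+7)*y)))*(x*((1+(4+2))+8))))
One SIMPLIFY step would give: 0
-> NOT in normal form.

Answer: no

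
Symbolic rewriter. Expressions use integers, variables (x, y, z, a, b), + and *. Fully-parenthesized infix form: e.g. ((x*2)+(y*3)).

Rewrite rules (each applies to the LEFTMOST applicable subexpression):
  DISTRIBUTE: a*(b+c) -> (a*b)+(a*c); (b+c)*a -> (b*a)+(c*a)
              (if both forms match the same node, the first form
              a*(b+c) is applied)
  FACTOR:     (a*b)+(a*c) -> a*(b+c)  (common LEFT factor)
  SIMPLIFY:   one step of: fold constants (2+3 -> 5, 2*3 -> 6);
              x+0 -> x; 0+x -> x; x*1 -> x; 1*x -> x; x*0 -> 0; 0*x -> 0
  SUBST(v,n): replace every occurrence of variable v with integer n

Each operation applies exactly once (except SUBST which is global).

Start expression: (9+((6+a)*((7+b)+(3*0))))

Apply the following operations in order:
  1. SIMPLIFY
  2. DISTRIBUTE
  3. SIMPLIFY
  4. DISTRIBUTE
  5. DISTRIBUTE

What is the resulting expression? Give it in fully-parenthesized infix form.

Answer: (9+((((6*7)+(a*7))+((6+a)*b))+0))

Derivation:
Start: (9+((6+a)*((7+b)+(3*0))))
Apply SIMPLIFY at RRR (target: (3*0)): (9+((6+a)*((7+b)+(3*0)))) -> (9+((6+a)*((7+b)+0)))
Apply DISTRIBUTE at R (target: ((6+a)*((7+b)+0))): (9+((6+a)*((7+b)+0))) -> (9+(((6+a)*(7+b))+((6+a)*0)))
Apply SIMPLIFY at RR (target: ((6+a)*0)): (9+(((6+a)*(7+b))+((6+a)*0))) -> (9+(((6+a)*(7+b))+0))
Apply DISTRIBUTE at RL (target: ((6+a)*(7+b))): (9+(((6+a)*(7+b))+0)) -> (9+((((6+a)*7)+((6+a)*b))+0))
Apply DISTRIBUTE at RLL (target: ((6+a)*7)): (9+((((6+a)*7)+((6+a)*b))+0)) -> (9+((((6*7)+(a*7))+((6+a)*b))+0))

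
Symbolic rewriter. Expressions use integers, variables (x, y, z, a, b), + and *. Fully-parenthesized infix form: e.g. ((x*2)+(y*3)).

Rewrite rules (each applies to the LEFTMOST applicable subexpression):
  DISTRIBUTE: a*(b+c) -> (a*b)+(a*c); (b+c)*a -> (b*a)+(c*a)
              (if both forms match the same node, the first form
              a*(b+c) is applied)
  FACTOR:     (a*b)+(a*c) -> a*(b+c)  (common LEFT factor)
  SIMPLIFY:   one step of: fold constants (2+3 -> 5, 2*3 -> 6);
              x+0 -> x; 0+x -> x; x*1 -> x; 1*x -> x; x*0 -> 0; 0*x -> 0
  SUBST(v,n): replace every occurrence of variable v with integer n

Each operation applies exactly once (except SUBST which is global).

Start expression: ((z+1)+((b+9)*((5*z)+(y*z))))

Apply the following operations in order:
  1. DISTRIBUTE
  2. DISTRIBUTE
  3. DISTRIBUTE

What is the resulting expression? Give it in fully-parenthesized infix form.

Start: ((z+1)+((b+9)*((5*z)+(y*z))))
Apply DISTRIBUTE at R (target: ((b+9)*((5*z)+(y*z)))): ((z+1)+((b+9)*((5*z)+(y*z)))) -> ((z+1)+(((b+9)*(5*z))+((b+9)*(y*z))))
Apply DISTRIBUTE at RL (target: ((b+9)*(5*z))): ((z+1)+(((b+9)*(5*z))+((b+9)*(y*z)))) -> ((z+1)+(((b*(5*z))+(9*(5*z)))+((b+9)*(y*z))))
Apply DISTRIBUTE at RR (target: ((b+9)*(y*z))): ((z+1)+(((b*(5*z))+(9*(5*z)))+((b+9)*(y*z)))) -> ((z+1)+(((b*(5*z))+(9*(5*z)))+((b*(y*z))+(9*(y*z)))))

Answer: ((z+1)+(((b*(5*z))+(9*(5*z)))+((b*(y*z))+(9*(y*z)))))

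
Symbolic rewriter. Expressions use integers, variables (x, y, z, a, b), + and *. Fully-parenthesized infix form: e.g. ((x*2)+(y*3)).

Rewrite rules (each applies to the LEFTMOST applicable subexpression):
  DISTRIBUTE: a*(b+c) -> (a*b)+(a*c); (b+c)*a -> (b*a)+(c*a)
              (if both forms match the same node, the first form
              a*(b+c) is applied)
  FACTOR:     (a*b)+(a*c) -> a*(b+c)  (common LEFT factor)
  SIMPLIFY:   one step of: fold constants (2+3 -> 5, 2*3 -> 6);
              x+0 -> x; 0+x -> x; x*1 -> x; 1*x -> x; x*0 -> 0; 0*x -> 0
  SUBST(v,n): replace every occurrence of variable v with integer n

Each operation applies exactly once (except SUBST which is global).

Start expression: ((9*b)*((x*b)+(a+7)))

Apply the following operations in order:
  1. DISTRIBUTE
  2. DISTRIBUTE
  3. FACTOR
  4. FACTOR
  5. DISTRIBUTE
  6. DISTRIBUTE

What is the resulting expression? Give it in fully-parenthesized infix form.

Answer: (((9*b)*(x*b))+(((9*b)*a)+((9*b)*7)))

Derivation:
Start: ((9*b)*((x*b)+(a+7)))
Apply DISTRIBUTE at root (target: ((9*b)*((x*b)+(a+7)))): ((9*b)*((x*b)+(a+7))) -> (((9*b)*(x*b))+((9*b)*(a+7)))
Apply DISTRIBUTE at R (target: ((9*b)*(a+7))): (((9*b)*(x*b))+((9*b)*(a+7))) -> (((9*b)*(x*b))+(((9*b)*a)+((9*b)*7)))
Apply FACTOR at R (target: (((9*b)*a)+((9*b)*7))): (((9*b)*(x*b))+(((9*b)*a)+((9*b)*7))) -> (((9*b)*(x*b))+((9*b)*(a+7)))
Apply FACTOR at root (target: (((9*b)*(x*b))+((9*b)*(a+7)))): (((9*b)*(x*b))+((9*b)*(a+7))) -> ((9*b)*((x*b)+(a+7)))
Apply DISTRIBUTE at root (target: ((9*b)*((x*b)+(a+7)))): ((9*b)*((x*b)+(a+7))) -> (((9*b)*(x*b))+((9*b)*(a+7)))
Apply DISTRIBUTE at R (target: ((9*b)*(a+7))): (((9*b)*(x*b))+((9*b)*(a+7))) -> (((9*b)*(x*b))+(((9*b)*a)+((9*b)*7)))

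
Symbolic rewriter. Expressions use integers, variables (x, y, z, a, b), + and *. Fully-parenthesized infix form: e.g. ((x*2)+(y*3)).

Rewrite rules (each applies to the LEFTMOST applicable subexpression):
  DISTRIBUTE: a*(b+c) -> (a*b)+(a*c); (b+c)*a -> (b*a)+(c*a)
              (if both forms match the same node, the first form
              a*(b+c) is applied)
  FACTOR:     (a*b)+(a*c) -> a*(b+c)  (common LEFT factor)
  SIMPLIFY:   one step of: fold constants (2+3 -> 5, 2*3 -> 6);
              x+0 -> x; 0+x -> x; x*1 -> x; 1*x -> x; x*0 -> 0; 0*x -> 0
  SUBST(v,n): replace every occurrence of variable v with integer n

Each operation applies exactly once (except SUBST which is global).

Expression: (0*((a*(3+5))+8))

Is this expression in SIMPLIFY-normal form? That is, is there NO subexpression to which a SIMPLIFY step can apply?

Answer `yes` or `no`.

Expression: (0*((a*(3+5))+8))
Scanning for simplifiable subexpressions (pre-order)...
  at root: (0*((a*(3+5))+8)) (SIMPLIFIABLE)
  at R: ((a*(3+5))+8) (not simplifiable)
  at RL: (a*(3+5)) (not simplifiable)
  at RLR: (3+5) (SIMPLIFIABLE)
Found simplifiable subexpr at path root: (0*((a*(3+5))+8))
One SIMPLIFY step would give: 0
-> NOT in normal form.

Answer: no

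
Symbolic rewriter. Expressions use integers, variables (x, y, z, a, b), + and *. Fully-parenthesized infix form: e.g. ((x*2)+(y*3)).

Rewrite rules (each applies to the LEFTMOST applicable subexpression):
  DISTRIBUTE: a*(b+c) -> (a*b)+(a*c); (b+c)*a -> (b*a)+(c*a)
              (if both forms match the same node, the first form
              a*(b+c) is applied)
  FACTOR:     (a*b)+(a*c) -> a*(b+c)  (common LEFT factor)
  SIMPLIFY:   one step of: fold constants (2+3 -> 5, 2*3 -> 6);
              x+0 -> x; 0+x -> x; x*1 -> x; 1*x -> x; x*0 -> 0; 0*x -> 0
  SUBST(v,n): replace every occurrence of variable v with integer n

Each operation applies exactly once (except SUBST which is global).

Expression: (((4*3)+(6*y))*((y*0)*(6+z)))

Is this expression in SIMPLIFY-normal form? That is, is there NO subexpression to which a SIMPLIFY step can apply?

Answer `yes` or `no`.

Expression: (((4*3)+(6*y))*((y*0)*(6+z)))
Scanning for simplifiable subexpressions (pre-order)...
  at root: (((4*3)+(6*y))*((y*0)*(6+z))) (not simplifiable)
  at L: ((4*3)+(6*y)) (not simplifiable)
  at LL: (4*3) (SIMPLIFIABLE)
  at LR: (6*y) (not simplifiable)
  at R: ((y*0)*(6+z)) (not simplifiable)
  at RL: (y*0) (SIMPLIFIABLE)
  at RR: (6+z) (not simplifiable)
Found simplifiable subexpr at path LL: (4*3)
One SIMPLIFY step would give: ((12+(6*y))*((y*0)*(6+z)))
-> NOT in normal form.

Answer: no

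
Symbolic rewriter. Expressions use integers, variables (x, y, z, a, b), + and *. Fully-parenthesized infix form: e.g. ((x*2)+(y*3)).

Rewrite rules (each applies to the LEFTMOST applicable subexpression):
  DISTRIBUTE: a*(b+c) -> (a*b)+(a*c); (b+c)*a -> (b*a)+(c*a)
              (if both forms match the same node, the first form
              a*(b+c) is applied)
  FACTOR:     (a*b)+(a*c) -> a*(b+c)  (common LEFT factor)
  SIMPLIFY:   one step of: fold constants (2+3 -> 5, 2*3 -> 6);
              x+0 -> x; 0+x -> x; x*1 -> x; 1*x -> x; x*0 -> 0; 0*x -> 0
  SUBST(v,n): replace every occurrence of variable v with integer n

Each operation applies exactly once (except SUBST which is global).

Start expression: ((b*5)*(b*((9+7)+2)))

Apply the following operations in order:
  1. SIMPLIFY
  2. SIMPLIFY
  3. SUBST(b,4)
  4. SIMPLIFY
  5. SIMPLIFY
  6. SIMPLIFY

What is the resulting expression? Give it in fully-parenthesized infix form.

Answer: 1440

Derivation:
Start: ((b*5)*(b*((9+7)+2)))
Apply SIMPLIFY at RRL (target: (9+7)): ((b*5)*(b*((9+7)+2))) -> ((b*5)*(b*(16+2)))
Apply SIMPLIFY at RR (target: (16+2)): ((b*5)*(b*(16+2))) -> ((b*5)*(b*18))
Apply SUBST(b,4): ((b*5)*(b*18)) -> ((4*5)*(4*18))
Apply SIMPLIFY at L (target: (4*5)): ((4*5)*(4*18)) -> (20*(4*18))
Apply SIMPLIFY at R (target: (4*18)): (20*(4*18)) -> (20*72)
Apply SIMPLIFY at root (target: (20*72)): (20*72) -> 1440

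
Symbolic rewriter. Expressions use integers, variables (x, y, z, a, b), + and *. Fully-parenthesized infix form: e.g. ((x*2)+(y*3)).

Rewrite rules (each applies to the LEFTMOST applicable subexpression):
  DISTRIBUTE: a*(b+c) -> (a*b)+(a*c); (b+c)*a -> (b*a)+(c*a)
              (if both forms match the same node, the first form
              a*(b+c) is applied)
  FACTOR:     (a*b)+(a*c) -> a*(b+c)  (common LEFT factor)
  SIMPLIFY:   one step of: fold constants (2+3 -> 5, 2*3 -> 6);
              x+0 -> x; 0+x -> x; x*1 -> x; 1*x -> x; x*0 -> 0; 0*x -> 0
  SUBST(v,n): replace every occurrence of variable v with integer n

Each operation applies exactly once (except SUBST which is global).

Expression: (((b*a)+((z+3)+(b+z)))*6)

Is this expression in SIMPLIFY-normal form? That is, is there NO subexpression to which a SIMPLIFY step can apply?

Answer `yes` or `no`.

Expression: (((b*a)+((z+3)+(b+z)))*6)
Scanning for simplifiable subexpressions (pre-order)...
  at root: (((b*a)+((z+3)+(b+z)))*6) (not simplifiable)
  at L: ((b*a)+((z+3)+(b+z))) (not simplifiable)
  at LL: (b*a) (not simplifiable)
  at LR: ((z+3)+(b+z)) (not simplifiable)
  at LRL: (z+3) (not simplifiable)
  at LRR: (b+z) (not simplifiable)
Result: no simplifiable subexpression found -> normal form.

Answer: yes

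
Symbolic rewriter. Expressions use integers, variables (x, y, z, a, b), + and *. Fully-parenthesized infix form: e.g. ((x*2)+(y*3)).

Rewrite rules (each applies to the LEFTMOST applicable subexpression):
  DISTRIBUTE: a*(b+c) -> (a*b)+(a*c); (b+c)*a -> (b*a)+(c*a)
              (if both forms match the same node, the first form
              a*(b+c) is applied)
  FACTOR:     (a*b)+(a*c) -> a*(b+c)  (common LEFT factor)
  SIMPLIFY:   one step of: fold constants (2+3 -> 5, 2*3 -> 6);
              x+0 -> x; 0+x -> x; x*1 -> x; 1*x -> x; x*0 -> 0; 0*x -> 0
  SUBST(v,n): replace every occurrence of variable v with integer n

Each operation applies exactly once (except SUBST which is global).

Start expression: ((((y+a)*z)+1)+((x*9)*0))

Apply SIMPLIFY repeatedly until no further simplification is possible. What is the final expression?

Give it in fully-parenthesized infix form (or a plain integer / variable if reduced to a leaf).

Start: ((((y+a)*z)+1)+((x*9)*0))
Step 1: at R: ((x*9)*0) -> 0; overall: ((((y+a)*z)+1)+((x*9)*0)) -> ((((y+a)*z)+1)+0)
Step 2: at root: ((((y+a)*z)+1)+0) -> (((y+a)*z)+1); overall: ((((y+a)*z)+1)+0) -> (((y+a)*z)+1)
Fixed point: (((y+a)*z)+1)

Answer: (((y+a)*z)+1)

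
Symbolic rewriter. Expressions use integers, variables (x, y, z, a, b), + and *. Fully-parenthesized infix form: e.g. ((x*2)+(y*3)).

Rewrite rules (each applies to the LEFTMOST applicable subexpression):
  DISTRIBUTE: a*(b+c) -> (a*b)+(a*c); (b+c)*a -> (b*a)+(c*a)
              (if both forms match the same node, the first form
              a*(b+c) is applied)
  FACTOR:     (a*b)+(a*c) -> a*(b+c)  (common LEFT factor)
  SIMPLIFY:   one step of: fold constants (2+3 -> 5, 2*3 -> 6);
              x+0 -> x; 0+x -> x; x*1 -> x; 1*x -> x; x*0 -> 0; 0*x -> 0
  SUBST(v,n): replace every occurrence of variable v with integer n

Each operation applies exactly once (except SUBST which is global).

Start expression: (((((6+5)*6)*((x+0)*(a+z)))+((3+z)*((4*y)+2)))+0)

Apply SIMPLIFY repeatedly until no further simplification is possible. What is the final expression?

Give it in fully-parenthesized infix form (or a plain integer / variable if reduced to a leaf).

Start: (((((6+5)*6)*((x+0)*(a+z)))+((3+z)*((4*y)+2)))+0)
Step 1: at root: (((((6+5)*6)*((x+0)*(a+z)))+((3+z)*((4*y)+2)))+0) -> ((((6+5)*6)*((x+0)*(a+z)))+((3+z)*((4*y)+2))); overall: (((((6+5)*6)*((x+0)*(a+z)))+((3+z)*((4*y)+2)))+0) -> ((((6+5)*6)*((x+0)*(a+z)))+((3+z)*((4*y)+2)))
Step 2: at LLL: (6+5) -> 11; overall: ((((6+5)*6)*((x+0)*(a+z)))+((3+z)*((4*y)+2))) -> (((11*6)*((x+0)*(a+z)))+((3+z)*((4*y)+2)))
Step 3: at LL: (11*6) -> 66; overall: (((11*6)*((x+0)*(a+z)))+((3+z)*((4*y)+2))) -> ((66*((x+0)*(a+z)))+((3+z)*((4*y)+2)))
Step 4: at LRL: (x+0) -> x; overall: ((66*((x+0)*(a+z)))+((3+z)*((4*y)+2))) -> ((66*(x*(a+z)))+((3+z)*((4*y)+2)))
Fixed point: ((66*(x*(a+z)))+((3+z)*((4*y)+2)))

Answer: ((66*(x*(a+z)))+((3+z)*((4*y)+2)))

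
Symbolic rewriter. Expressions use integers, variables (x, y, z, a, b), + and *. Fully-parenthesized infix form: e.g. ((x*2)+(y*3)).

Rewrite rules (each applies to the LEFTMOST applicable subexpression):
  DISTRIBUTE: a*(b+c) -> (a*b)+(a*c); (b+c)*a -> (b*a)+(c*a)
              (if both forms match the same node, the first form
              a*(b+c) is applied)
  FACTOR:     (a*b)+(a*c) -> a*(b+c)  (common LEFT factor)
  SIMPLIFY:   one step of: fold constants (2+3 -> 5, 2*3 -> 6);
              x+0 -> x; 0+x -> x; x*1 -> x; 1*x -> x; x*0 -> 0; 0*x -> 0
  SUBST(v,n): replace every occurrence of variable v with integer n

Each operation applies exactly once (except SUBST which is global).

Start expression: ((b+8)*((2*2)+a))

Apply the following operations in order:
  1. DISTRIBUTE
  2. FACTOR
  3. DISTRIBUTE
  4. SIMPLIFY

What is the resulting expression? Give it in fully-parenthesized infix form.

Answer: (((b+8)*4)+((b+8)*a))

Derivation:
Start: ((b+8)*((2*2)+a))
Apply DISTRIBUTE at root (target: ((b+8)*((2*2)+a))): ((b+8)*((2*2)+a)) -> (((b+8)*(2*2))+((b+8)*a))
Apply FACTOR at root (target: (((b+8)*(2*2))+((b+8)*a))): (((b+8)*(2*2))+((b+8)*a)) -> ((b+8)*((2*2)+a))
Apply DISTRIBUTE at root (target: ((b+8)*((2*2)+a))): ((b+8)*((2*2)+a)) -> (((b+8)*(2*2))+((b+8)*a))
Apply SIMPLIFY at LR (target: (2*2)): (((b+8)*(2*2))+((b+8)*a)) -> (((b+8)*4)+((b+8)*a))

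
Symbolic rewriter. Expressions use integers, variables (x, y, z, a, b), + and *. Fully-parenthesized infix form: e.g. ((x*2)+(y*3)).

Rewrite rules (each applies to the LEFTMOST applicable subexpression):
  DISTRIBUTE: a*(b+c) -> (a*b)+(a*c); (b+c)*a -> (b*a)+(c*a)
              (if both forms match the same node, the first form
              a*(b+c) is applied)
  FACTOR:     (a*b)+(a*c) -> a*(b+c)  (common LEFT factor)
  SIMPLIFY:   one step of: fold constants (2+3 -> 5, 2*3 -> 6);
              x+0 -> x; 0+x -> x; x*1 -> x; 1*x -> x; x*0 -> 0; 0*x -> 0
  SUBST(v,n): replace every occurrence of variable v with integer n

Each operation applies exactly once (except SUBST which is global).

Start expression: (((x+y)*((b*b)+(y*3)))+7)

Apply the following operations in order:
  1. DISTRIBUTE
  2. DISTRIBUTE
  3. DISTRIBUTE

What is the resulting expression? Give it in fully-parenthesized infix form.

Answer: ((((x*(b*b))+(y*(b*b)))+((x*(y*3))+(y*(y*3))))+7)

Derivation:
Start: (((x+y)*((b*b)+(y*3)))+7)
Apply DISTRIBUTE at L (target: ((x+y)*((b*b)+(y*3)))): (((x+y)*((b*b)+(y*3)))+7) -> ((((x+y)*(b*b))+((x+y)*(y*3)))+7)
Apply DISTRIBUTE at LL (target: ((x+y)*(b*b))): ((((x+y)*(b*b))+((x+y)*(y*3)))+7) -> ((((x*(b*b))+(y*(b*b)))+((x+y)*(y*3)))+7)
Apply DISTRIBUTE at LR (target: ((x+y)*(y*3))): ((((x*(b*b))+(y*(b*b)))+((x+y)*(y*3)))+7) -> ((((x*(b*b))+(y*(b*b)))+((x*(y*3))+(y*(y*3))))+7)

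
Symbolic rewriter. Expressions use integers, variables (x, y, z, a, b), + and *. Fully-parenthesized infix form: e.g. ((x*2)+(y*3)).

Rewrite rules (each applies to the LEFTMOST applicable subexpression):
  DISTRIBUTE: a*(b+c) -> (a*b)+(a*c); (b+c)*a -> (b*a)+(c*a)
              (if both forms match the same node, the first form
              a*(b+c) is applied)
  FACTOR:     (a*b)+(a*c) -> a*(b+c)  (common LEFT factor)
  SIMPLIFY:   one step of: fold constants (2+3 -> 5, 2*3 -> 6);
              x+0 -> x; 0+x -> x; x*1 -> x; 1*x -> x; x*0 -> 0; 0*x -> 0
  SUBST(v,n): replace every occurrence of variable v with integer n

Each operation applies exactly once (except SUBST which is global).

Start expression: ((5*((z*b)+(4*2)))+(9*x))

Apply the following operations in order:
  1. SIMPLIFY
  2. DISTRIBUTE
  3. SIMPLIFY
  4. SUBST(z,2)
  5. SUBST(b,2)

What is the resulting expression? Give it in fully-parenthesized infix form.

Answer: (((5*(2*2))+40)+(9*x))

Derivation:
Start: ((5*((z*b)+(4*2)))+(9*x))
Apply SIMPLIFY at LRR (target: (4*2)): ((5*((z*b)+(4*2)))+(9*x)) -> ((5*((z*b)+8))+(9*x))
Apply DISTRIBUTE at L (target: (5*((z*b)+8))): ((5*((z*b)+8))+(9*x)) -> (((5*(z*b))+(5*8))+(9*x))
Apply SIMPLIFY at LR (target: (5*8)): (((5*(z*b))+(5*8))+(9*x)) -> (((5*(z*b))+40)+(9*x))
Apply SUBST(z,2): (((5*(z*b))+40)+(9*x)) -> (((5*(2*b))+40)+(9*x))
Apply SUBST(b,2): (((5*(2*b))+40)+(9*x)) -> (((5*(2*2))+40)+(9*x))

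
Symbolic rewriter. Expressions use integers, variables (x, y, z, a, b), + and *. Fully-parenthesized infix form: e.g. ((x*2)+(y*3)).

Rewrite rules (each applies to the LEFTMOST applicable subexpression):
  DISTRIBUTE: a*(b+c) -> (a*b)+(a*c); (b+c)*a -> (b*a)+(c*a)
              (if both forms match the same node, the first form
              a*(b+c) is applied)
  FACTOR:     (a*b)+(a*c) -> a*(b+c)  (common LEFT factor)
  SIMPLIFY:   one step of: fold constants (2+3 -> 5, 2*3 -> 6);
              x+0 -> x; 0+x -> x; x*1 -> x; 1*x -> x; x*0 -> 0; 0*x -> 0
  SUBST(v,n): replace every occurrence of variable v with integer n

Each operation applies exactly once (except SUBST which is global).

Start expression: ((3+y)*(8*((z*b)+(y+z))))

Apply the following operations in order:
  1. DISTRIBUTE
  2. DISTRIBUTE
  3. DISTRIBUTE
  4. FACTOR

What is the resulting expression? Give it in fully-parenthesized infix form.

Answer: ((3*((8*(z*b))+(8*(y+z))))+(y*(8*((z*b)+(y+z)))))

Derivation:
Start: ((3+y)*(8*((z*b)+(y+z))))
Apply DISTRIBUTE at root (target: ((3+y)*(8*((z*b)+(y+z))))): ((3+y)*(8*((z*b)+(y+z)))) -> ((3*(8*((z*b)+(y+z))))+(y*(8*((z*b)+(y+z)))))
Apply DISTRIBUTE at LR (target: (8*((z*b)+(y+z)))): ((3*(8*((z*b)+(y+z))))+(y*(8*((z*b)+(y+z))))) -> ((3*((8*(z*b))+(8*(y+z))))+(y*(8*((z*b)+(y+z)))))
Apply DISTRIBUTE at L (target: (3*((8*(z*b))+(8*(y+z))))): ((3*((8*(z*b))+(8*(y+z))))+(y*(8*((z*b)+(y+z))))) -> (((3*(8*(z*b)))+(3*(8*(y+z))))+(y*(8*((z*b)+(y+z)))))
Apply FACTOR at L (target: ((3*(8*(z*b)))+(3*(8*(y+z))))): (((3*(8*(z*b)))+(3*(8*(y+z))))+(y*(8*((z*b)+(y+z))))) -> ((3*((8*(z*b))+(8*(y+z))))+(y*(8*((z*b)+(y+z)))))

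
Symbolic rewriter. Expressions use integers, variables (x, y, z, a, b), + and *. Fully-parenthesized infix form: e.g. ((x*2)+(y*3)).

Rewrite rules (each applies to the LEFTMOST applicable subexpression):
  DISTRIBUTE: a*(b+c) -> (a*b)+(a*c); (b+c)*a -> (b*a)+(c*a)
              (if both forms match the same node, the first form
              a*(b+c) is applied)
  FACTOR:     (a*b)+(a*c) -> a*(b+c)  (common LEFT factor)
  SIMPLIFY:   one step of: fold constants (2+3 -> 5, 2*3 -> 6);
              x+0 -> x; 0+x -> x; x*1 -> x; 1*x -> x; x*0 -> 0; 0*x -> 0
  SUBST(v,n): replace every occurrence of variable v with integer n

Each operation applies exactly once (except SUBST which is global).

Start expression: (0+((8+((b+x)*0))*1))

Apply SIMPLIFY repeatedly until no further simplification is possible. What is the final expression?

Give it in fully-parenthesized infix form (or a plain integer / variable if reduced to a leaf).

Answer: 8

Derivation:
Start: (0+((8+((b+x)*0))*1))
Step 1: at root: (0+((8+((b+x)*0))*1)) -> ((8+((b+x)*0))*1); overall: (0+((8+((b+x)*0))*1)) -> ((8+((b+x)*0))*1)
Step 2: at root: ((8+((b+x)*0))*1) -> (8+((b+x)*0)); overall: ((8+((b+x)*0))*1) -> (8+((b+x)*0))
Step 3: at R: ((b+x)*0) -> 0; overall: (8+((b+x)*0)) -> (8+0)
Step 4: at root: (8+0) -> 8; overall: (8+0) -> 8
Fixed point: 8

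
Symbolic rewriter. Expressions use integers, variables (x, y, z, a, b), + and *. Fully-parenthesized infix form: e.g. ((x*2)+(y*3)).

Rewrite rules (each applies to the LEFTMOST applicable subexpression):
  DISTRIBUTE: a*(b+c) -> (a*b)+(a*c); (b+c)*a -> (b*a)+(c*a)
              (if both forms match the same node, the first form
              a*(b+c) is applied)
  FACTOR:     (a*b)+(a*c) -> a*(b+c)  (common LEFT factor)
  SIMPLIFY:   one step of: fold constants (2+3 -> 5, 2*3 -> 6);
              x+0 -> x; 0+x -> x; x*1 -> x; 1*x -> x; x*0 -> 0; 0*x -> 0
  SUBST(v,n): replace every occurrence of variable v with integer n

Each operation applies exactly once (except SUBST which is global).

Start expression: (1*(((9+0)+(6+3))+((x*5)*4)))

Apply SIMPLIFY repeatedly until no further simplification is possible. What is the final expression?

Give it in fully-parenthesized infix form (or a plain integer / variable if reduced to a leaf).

Start: (1*(((9+0)+(6+3))+((x*5)*4)))
Step 1: at root: (1*(((9+0)+(6+3))+((x*5)*4))) -> (((9+0)+(6+3))+((x*5)*4)); overall: (1*(((9+0)+(6+3))+((x*5)*4))) -> (((9+0)+(6+3))+((x*5)*4))
Step 2: at LL: (9+0) -> 9; overall: (((9+0)+(6+3))+((x*5)*4)) -> ((9+(6+3))+((x*5)*4))
Step 3: at LR: (6+3) -> 9; overall: ((9+(6+3))+((x*5)*4)) -> ((9+9)+((x*5)*4))
Step 4: at L: (9+9) -> 18; overall: ((9+9)+((x*5)*4)) -> (18+((x*5)*4))
Fixed point: (18+((x*5)*4))

Answer: (18+((x*5)*4))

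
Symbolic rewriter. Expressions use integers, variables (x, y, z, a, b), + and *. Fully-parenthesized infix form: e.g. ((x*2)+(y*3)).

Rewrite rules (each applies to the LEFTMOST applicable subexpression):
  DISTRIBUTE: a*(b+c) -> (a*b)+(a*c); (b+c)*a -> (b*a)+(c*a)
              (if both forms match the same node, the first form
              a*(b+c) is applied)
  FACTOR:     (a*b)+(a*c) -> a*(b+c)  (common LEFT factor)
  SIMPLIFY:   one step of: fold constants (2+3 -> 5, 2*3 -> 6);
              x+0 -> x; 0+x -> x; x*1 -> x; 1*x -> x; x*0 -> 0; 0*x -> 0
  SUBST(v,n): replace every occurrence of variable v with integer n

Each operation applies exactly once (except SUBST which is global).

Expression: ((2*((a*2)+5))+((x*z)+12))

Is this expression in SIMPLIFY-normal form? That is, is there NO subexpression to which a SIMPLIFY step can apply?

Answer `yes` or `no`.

Answer: yes

Derivation:
Expression: ((2*((a*2)+5))+((x*z)+12))
Scanning for simplifiable subexpressions (pre-order)...
  at root: ((2*((a*2)+5))+((x*z)+12)) (not simplifiable)
  at L: (2*((a*2)+5)) (not simplifiable)
  at LR: ((a*2)+5) (not simplifiable)
  at LRL: (a*2) (not simplifiable)
  at R: ((x*z)+12) (not simplifiable)
  at RL: (x*z) (not simplifiable)
Result: no simplifiable subexpression found -> normal form.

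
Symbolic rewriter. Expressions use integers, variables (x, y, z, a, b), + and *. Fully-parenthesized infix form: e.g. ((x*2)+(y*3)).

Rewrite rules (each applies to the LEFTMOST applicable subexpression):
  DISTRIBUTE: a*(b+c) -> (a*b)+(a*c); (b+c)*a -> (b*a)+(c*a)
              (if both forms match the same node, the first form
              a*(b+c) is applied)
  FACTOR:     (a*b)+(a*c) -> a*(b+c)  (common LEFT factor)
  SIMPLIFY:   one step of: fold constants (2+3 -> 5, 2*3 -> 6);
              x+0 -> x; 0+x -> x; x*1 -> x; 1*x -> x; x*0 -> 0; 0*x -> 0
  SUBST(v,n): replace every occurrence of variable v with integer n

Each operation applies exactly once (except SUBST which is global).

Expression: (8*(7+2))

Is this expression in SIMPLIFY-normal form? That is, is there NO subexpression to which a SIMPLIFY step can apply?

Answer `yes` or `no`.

Expression: (8*(7+2))
Scanning for simplifiable subexpressions (pre-order)...
  at root: (8*(7+2)) (not simplifiable)
  at R: (7+2) (SIMPLIFIABLE)
Found simplifiable subexpr at path R: (7+2)
One SIMPLIFY step would give: (8*9)
-> NOT in normal form.

Answer: no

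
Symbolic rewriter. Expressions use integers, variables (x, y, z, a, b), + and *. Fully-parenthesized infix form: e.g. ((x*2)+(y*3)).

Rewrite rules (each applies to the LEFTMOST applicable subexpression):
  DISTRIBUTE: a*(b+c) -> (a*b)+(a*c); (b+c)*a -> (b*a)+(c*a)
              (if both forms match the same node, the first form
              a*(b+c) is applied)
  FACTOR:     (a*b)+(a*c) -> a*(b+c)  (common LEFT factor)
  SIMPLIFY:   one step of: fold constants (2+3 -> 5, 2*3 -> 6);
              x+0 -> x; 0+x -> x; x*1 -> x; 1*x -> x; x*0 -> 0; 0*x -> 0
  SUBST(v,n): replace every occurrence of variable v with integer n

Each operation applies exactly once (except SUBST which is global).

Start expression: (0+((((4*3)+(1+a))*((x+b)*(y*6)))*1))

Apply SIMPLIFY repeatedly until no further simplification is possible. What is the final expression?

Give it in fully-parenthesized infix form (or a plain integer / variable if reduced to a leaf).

Start: (0+((((4*3)+(1+a))*((x+b)*(y*6)))*1))
Step 1: at root: (0+((((4*3)+(1+a))*((x+b)*(y*6)))*1)) -> ((((4*3)+(1+a))*((x+b)*(y*6)))*1); overall: (0+((((4*3)+(1+a))*((x+b)*(y*6)))*1)) -> ((((4*3)+(1+a))*((x+b)*(y*6)))*1)
Step 2: at root: ((((4*3)+(1+a))*((x+b)*(y*6)))*1) -> (((4*3)+(1+a))*((x+b)*(y*6))); overall: ((((4*3)+(1+a))*((x+b)*(y*6)))*1) -> (((4*3)+(1+a))*((x+b)*(y*6)))
Step 3: at LL: (4*3) -> 12; overall: (((4*3)+(1+a))*((x+b)*(y*6))) -> ((12+(1+a))*((x+b)*(y*6)))
Fixed point: ((12+(1+a))*((x+b)*(y*6)))

Answer: ((12+(1+a))*((x+b)*(y*6)))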